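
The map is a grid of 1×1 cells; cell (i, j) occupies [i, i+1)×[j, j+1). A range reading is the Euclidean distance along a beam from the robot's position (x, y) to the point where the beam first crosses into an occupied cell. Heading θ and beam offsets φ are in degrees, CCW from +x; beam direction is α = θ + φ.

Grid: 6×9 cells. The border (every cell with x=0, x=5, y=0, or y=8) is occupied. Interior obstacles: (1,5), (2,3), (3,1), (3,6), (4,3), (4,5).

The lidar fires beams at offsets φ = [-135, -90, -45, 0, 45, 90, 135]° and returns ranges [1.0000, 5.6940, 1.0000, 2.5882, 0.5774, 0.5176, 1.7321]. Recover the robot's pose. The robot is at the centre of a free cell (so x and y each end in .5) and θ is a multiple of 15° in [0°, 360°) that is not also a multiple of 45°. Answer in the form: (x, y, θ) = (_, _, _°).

(x, y, θ) = (3.5, 2.5, 195°)

Candidates: 22 free-cell centres × 16 headings = 352 poses. Raycast each; keep the one whose scan matches to 4 dp.
  (4.5, 7.5, 150°): beam 1 = 0.5176 ≠ 1.0000 ✗
  (2.5, 6.5, 30°): beam 1 = 5.6940 ≠ 1.0000 ✗
  (1.5, 6.5, 330°): beam 1 = 0.5176 ≠ 1.0000 ✗
  …
  (3.5, 2.5, 195°): r_1=1.0000, r_2=5.6940, r_3=1.0000, r_4=2.5882, r_5=0.5774, r_6=0.5176, r_7=1.7321 — all match ✓
No second candidate reproduces the full scan.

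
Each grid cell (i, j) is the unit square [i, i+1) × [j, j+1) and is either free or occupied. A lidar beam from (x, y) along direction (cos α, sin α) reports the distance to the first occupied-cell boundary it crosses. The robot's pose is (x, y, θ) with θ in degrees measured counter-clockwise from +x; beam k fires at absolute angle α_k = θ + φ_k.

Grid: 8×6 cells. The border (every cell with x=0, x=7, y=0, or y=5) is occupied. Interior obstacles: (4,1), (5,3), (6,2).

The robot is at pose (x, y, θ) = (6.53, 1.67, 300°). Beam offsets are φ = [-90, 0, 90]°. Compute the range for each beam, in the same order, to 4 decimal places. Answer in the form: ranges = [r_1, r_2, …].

beam 1: φ=-90°, α=210°
  cosα=-0.8660 sinα=-0.5000 | (6,1) | tMaxX 0.6120 tMaxY 1.3400 | tΔX 1.1547 tΔY 2.0000
    t=0.6120 [x] (5,1)
    t=1.3400 [y] (5,0) — stop
  → r_1 = 1.3400
beam 2: φ=0°, α=300°
  cosα=0.5000 sinα=-0.8660 | (6,1) | tMaxX 0.9400 tMaxY 0.7736 | tΔX 2.0000 tΔY 1.1547
    t=0.7736 [y] (6,0) — stop
  → r_2 = 0.7736
beam 3: φ=90°, α=30°
  cosα=0.8660 sinα=0.5000 | (6,1) | tMaxX 0.5427 tMaxY 0.6600 | tΔX 1.1547 tΔY 2.0000
    t=0.5427 [x] (7,1) — stop
  → r_3 = 0.5427

ranges = [1.3400, 0.7736, 0.5427]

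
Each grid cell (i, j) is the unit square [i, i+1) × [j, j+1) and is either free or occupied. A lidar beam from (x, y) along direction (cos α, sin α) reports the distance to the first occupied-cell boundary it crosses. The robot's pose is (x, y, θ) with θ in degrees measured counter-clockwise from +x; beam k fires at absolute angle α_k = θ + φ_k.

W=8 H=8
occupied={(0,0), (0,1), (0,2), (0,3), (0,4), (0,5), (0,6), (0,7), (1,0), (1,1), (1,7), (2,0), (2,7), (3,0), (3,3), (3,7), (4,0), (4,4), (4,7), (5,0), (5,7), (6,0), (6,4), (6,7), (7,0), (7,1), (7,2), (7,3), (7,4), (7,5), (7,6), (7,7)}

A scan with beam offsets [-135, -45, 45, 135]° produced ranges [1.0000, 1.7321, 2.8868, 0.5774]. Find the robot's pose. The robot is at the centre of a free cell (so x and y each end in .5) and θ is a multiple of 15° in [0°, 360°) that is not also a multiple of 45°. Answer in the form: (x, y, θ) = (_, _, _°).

Candidates: 32 free-cell centres × 16 headings = 512 poses. Raycast each; keep the one whose scan matches to 4 dp.
  (6.5, 6.5, 255°): beam 1 = 0.5774 ≠ 1.0000 ✗
  (6.5, 3.5, 300°): beam 1 = 1.9319 ≠ 1.0000 ✗
  (6.5, 3.5, 30°): beam 1 = 2.5882 ≠ 1.0000 ✗
  (2.5, 2.5, 345°): beam 3 = 1.0000 ≠ 2.8868 ✗
  (2.5, 4.5, 120°): beam 1 = 1.5529 ≠ 1.0000 ✗
  …
  (1.5, 4.5, 15°): r_1=1.0000, r_2=1.7321, r_3=2.8868, r_4=0.5774 — all match ✓
Unique over the lattice → pose = (1.5, 4.5, 15°).

(x, y, θ) = (1.5, 4.5, 15°)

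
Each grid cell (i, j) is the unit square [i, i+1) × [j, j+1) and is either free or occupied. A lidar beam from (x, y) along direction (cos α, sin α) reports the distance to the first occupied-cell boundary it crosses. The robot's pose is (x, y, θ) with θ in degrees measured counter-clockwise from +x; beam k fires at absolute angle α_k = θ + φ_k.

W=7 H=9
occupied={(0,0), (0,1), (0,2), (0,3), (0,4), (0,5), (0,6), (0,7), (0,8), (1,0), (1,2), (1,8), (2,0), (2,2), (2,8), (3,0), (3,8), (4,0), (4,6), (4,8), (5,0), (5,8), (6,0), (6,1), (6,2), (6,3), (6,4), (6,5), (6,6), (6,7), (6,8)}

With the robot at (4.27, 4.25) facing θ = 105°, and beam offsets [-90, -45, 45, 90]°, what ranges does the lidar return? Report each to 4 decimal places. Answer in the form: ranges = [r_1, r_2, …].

beam 1: φ=-90°, α=15°
  cosα=0.9659 sinα=0.2588 | (4,4) | tMaxX 0.7558 tMaxY 2.8978 | tΔX 1.0353 tΔY 3.8637
    t=0.7558 [x] (5,4)
    t=1.7910 [x] (6,4) — stop
  → r_1 = 1.7910
beam 2: φ=-45°, α=60°
  cosα=0.5000 sinα=0.8660 | (4,4) | tMaxX 1.4600 tMaxY 0.8660 | tΔX 2.0000 tΔY 1.1547
    t=0.8660 [y] (4,5)
    t=1.4600 [x] (5,5)
    t=2.0207 [y] (5,6)
    t=3.1754 [y] (5,7)
    t=3.4600 [x] (6,7) — stop
  → r_2 = 3.4600
beam 3: φ=45°, α=150°
  cosα=-0.8660 sinα=0.5000 | (4,4) | tMaxX 0.3118 tMaxY 1.5000 | tΔX 1.1547 tΔY 2.0000
    t=0.3118 [x] (3,4)
    t=1.4665 [x] (2,4)
    t=1.5000 [y] (2,5)
    t=2.6212 [x] (1,5)
    t=3.5000 [y] (1,6)
    t=3.7759 [x] (0,6) — stop
  → r_3 = 3.7759
beam 4: φ=90°, α=195°
  cosα=-0.9659 sinα=-0.2588 | (4,4) | tMaxX 0.2795 tMaxY 0.9659 | tΔX 1.0353 tΔY 3.8637
    t=0.2795 [x] (3,4)
    t=0.9659 [y] (3,3)
    t=1.3148 [x] (2,3)
    t=2.3501 [x] (1,3)
    t=3.3854 [x] (0,3) — stop
  → r_4 = 3.3854

ranges = [1.7910, 3.4600, 3.7759, 3.3854]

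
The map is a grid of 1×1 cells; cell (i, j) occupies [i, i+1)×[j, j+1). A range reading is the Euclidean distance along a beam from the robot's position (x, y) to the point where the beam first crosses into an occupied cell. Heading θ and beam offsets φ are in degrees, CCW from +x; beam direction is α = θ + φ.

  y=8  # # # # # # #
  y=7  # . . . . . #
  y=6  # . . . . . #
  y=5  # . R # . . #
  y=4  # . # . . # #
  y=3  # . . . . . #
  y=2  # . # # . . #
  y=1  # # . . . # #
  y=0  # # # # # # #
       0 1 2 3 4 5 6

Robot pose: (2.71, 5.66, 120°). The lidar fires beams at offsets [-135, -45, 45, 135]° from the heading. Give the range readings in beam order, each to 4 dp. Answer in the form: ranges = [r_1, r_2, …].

ranges = [0.3002, 2.4225, 1.7703, 0.6833]

beam 1: φ=-135°, α=345°
  direction (0.9659, -0.2588); cell (2,5); t to first gridline: x 0.3002, y 2.5500 (then +1.0353 / +3.8637)
    (3,5) via x @ 0.3002  # hit
  → r_1 = 0.3002
beam 2: φ=-45°, α=75°
  direction (0.2588, 0.9659); cell (2,5); t to first gridline: x 1.1205, y 0.3520 (then +3.8637 / +1.0353)
    (2,6) via y @ 0.3520
    (3,6) via x @ 1.1205
    (3,7) via y @ 1.3873
    (3,8) via y @ 2.4225  # hit
  → r_2 = 2.4225
beam 3: φ=45°, α=165°
  direction (-0.9659, 0.2588); cell (2,5); t to first gridline: x 0.7350, y 1.3137 (then +1.0353 / +3.8637)
    (1,5) via x @ 0.7350
    (1,6) via y @ 1.3137
    (0,6) via x @ 1.7703  # hit
  → r_3 = 1.7703
beam 4: φ=135°, α=255°
  direction (-0.2588, -0.9659); cell (2,5); t to first gridline: x 2.7432, y 0.6833 (then +3.8637 / +1.0353)
    (2,4) via y @ 0.6833  # hit
  → r_4 = 0.6833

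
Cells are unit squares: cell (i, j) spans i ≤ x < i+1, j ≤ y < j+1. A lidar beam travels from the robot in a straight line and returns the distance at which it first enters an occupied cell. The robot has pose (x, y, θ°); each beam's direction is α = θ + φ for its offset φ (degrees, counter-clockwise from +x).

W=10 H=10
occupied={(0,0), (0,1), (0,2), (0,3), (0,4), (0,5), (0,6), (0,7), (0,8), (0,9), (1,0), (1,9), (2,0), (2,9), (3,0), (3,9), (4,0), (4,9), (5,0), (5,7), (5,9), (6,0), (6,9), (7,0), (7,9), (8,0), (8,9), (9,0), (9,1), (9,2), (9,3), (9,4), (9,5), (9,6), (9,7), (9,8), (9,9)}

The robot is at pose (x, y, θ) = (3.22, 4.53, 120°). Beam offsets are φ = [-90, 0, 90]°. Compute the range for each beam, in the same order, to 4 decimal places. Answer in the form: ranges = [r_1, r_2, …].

ranges = [6.6742, 4.4400, 2.5634]

beam 1: φ=-90°, α=30°
  cosα=0.8660 sinα=0.5000 | (3,4) | tMaxX 0.9007 tMaxY 0.9400 | tΔX 1.1547 tΔY 2.0000
    t=0.9007 [x] (4,4)
    t=0.9400 [y] (4,5)
    t=2.0554 [x] (5,5)
    t=2.9400 [y] (5,6)
    t=3.2101 [x] (6,6)
    t=4.3648 [x] (7,6)
    t=4.9400 [y] (7,7)
    t=5.5195 [x] (8,7)
    t=6.6742 [x] (9,7) — stop
  → r_1 = 6.6742
beam 2: φ=0°, α=120°
  cosα=-0.5000 sinα=0.8660 | (3,4) | tMaxX 0.4400 tMaxY 0.5427 | tΔX 2.0000 tΔY 1.1547
    t=0.4400 [x] (2,4)
    t=0.5427 [y] (2,5)
    t=1.6974 [y] (2,6)
    t=2.4400 [x] (1,6)
    t=2.8521 [y] (1,7)
    t=4.0068 [y] (1,8)
    t=4.4400 [x] (0,8) — stop
  → r_2 = 4.4400
beam 3: φ=90°, α=210°
  cosα=-0.8660 sinα=-0.5000 | (3,4) | tMaxX 0.2540 tMaxY 1.0600 | tΔX 1.1547 tΔY 2.0000
    t=0.2540 [x] (2,4)
    t=1.0600 [y] (2,3)
    t=1.4087 [x] (1,3)
    t=2.5634 [x] (0,3) — stop
  → r_3 = 2.5634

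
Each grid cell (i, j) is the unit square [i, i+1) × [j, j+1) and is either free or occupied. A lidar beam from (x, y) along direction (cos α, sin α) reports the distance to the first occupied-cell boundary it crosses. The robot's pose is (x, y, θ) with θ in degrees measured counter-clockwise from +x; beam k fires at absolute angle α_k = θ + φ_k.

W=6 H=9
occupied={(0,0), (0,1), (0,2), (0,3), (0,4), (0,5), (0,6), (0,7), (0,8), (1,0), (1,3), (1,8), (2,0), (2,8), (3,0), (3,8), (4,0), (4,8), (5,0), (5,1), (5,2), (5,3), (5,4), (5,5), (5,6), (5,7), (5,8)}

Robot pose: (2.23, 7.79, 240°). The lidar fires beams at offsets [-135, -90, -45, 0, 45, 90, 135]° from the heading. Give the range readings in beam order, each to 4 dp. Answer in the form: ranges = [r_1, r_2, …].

ranges = [0.2174, 0.4200, 1.2734, 2.4600, 7.0295, 3.1985, 0.8114]

beam 1: φ=-135°, α=105°
  d=(-0.2588,0.9659)  start (2,7)  tX=0.8887 tY=0.2174  stride 1/|dx|=3.8637 1/|dy|=1.0353
    cross y-line → (2,8), t=0.2174 (wall)
  → r_1 = 0.2174
beam 2: φ=-90°, α=150°
  d=(-0.8660,0.5000)  start (2,7)  tX=0.2656 tY=0.4200  stride 1/|dx|=1.1547 1/|dy|=2.0000
    cross x-line → (1,7), t=0.2656
    cross y-line → (1,8), t=0.4200 (wall)
  → r_2 = 0.4200
beam 3: φ=-45°, α=195°
  d=(-0.9659,-0.2588)  start (2,7)  tX=0.2381 tY=3.0523  stride 1/|dx|=1.0353 1/|dy|=3.8637
    cross x-line → (1,7), t=0.2381
    cross x-line → (0,7), t=1.2734 (wall)
  → r_3 = 1.2734
beam 4: φ=0°, α=240°
  d=(-0.5000,-0.8660)  start (2,7)  tX=0.4600 tY=0.9122  stride 1/|dx|=2.0000 1/|dy|=1.1547
    cross x-line → (1,7), t=0.4600
    cross y-line → (1,6), t=0.9122
    cross y-line → (1,5), t=2.0669
    cross x-line → (0,5), t=2.4600 (wall)
  → r_4 = 2.4600
beam 5: φ=45°, α=285°
  d=(0.2588,-0.9659)  start (2,7)  tX=2.9751 tY=0.8179  stride 1/|dx|=3.8637 1/|dy|=1.0353
    cross y-line → (2,6), t=0.8179
    cross y-line → (2,5), t=1.8531
    cross y-line → (2,4), t=2.8884
    cross x-line → (3,4), t=2.9751
    cross y-line → (3,3), t=3.9237
    cross y-line → (3,2), t=4.9590
    cross y-line → (3,1), t=5.9942
    cross x-line → (4,1), t=6.8388
    cross y-line → (4,0), t=7.0295 (wall)
  → r_5 = 7.0295
beam 6: φ=90°, α=330°
  d=(0.8660,-0.5000)  start (2,7)  tX=0.8891 tY=1.5800  stride 1/|dx|=1.1547 1/|dy|=2.0000
    cross x-line → (3,7), t=0.8891
    cross y-line → (3,6), t=1.5800
    cross x-line → (4,6), t=2.0438
    cross x-line → (5,6), t=3.1985 (wall)
  → r_6 = 3.1985
beam 7: φ=135°, α=15°
  d=(0.9659,0.2588)  start (2,7)  tX=0.7972 tY=0.8114  stride 1/|dx|=1.0353 1/|dy|=3.8637
    cross x-line → (3,7), t=0.7972
    cross y-line → (3,8), t=0.8114 (wall)
  → r_7 = 0.8114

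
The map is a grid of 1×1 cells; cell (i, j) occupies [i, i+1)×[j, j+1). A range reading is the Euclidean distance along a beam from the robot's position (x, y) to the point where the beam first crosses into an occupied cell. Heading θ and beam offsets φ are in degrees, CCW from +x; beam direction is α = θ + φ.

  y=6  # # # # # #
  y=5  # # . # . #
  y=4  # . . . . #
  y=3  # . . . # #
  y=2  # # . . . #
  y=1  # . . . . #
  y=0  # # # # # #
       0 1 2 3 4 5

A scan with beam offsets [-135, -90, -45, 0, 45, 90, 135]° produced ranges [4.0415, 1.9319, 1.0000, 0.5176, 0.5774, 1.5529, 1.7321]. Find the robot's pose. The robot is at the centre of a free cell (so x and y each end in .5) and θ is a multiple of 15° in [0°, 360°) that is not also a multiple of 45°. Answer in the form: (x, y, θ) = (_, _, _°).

Enumerate (i+0.5, j+0.5, θ) over the 16 free cells and 16 admissible headings. For each, cast all 7 beams and compare to the given ranges.
  (3.5, 1.5, 210°): beam 1 = 1.9319 ≠ 4.0415 ✗
  (2.5, 1.5, 150°): beam 1 = 2.5882 ≠ 4.0415 ✗
  (4.5, 5.5, 255°): beam 1 = 0.5774 ≠ 4.0415 ✗
  (3.5, 2.5, 345°): beam 1 = 2.8868 ≠ 4.0415 ✗
  …
  (3.5, 1.5, 255°): r_1=4.0415, r_2=1.9319, r_3=1.0000, r_4=0.5176, r_5=0.5774, r_6=1.5529, r_7=1.7321 — all match ✓
Unique over the lattice → pose = (3.5, 1.5, 255°).

(x, y, θ) = (3.5, 1.5, 255°)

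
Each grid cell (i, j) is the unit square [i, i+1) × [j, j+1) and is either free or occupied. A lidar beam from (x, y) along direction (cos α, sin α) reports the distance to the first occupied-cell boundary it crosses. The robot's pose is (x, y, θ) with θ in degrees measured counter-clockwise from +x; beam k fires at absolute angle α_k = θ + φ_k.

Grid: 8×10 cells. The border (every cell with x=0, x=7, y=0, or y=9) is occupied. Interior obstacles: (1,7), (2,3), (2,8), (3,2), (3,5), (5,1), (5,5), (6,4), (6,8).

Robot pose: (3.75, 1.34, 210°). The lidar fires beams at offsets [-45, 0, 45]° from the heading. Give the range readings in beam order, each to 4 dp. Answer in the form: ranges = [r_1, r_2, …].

beam 1: φ=-45°, α=165°
  cosα=-0.9659 sinα=0.2588 | (3,1) | tMaxX 0.7765 tMaxY 2.5500 | tΔX 1.0353 tΔY 3.8637
    t=0.7765 [x] (2,1)
    t=1.8117 [x] (1,1)
    t=2.5500 [y] (1,2)
    t=2.8470 [x] (0,2) — stop
  → r_1 = 2.8470
beam 2: φ=0°, α=210°
  cosα=-0.8660 sinα=-0.5000 | (3,1) | tMaxX 0.8660 tMaxY 0.6800 | tΔX 1.1547 tΔY 2.0000
    t=0.6800 [y] (3,0) — stop
  → r_2 = 0.6800
beam 3: φ=45°, α=255°
  cosα=-0.2588 sinα=-0.9659 | (3,1) | tMaxX 2.8978 tMaxY 0.3520 | tΔX 3.8637 tΔY 1.0353
    t=0.3520 [y] (3,0) — stop
  → r_3 = 0.3520

ranges = [2.8470, 0.6800, 0.3520]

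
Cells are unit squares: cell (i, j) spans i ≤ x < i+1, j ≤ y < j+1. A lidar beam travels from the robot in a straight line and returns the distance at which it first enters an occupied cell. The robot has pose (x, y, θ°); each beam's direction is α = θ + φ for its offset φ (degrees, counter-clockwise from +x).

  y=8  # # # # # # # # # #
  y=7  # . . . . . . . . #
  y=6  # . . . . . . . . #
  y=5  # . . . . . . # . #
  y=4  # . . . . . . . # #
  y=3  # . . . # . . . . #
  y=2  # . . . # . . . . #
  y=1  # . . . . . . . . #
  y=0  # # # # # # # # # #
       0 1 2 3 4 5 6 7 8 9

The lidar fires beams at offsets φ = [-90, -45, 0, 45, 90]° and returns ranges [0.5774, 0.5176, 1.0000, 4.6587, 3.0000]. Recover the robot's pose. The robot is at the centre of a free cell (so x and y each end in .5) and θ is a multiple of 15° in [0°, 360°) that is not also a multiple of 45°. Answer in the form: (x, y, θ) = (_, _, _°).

The pose lattice has 52·16 = 832 candidates. Test each by forward raycasting.
  (2.5, 4.5, 30°): beam 1 = 4.0415 ≠ 0.5774 ✗
  (4.5, 7.5, 60°): beam 1 = 3.0000 ≠ 0.5774 ✗
  (3.5, 5.5, 195°): beam 1 = 2.5882 ≠ 0.5774 ✗
  (2.5, 5.5, 345°): beam 1 = 4.6587 ≠ 0.5774 ✗
  (7.5, 6.5, 210°): beam 1 = 1.7321 ≠ 0.5774 ✗
  …
  (1.5, 5.5, 240°): r_1=0.5774, r_2=0.5176, r_3=1.0000, r_4=4.6587, r_5=3.0000 — all match ✓
Only this pose fits every beam.

(x, y, θ) = (1.5, 5.5, 240°)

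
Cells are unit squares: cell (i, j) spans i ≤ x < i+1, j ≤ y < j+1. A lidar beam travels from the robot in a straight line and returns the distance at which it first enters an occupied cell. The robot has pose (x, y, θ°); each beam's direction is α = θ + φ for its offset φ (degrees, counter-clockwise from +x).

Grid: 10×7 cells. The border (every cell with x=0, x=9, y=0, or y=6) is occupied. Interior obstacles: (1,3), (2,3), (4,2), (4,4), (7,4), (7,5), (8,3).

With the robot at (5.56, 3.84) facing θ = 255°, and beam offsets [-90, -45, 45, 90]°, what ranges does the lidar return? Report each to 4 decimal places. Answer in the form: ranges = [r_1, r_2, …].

ranges = [0.6182, 1.6800, 3.2793, 2.5261]

beam 1: φ=-90°, α=165°
  direction (-0.9659, 0.2588); cell (5,3); t to first gridline: x 0.5798, y 0.6182 (then +1.0353 / +3.8637)
    (4,3) via x @ 0.5798
    (4,4) via y @ 0.6182  # hit
  → r_1 = 0.6182
beam 2: φ=-45°, α=210°
  direction (-0.8660, -0.5000); cell (5,3); t to first gridline: x 0.6466, y 1.6800 (then +1.1547 / +2.0000)
    (4,3) via x @ 0.6466
    (4,2) via y @ 1.6800  # hit
  → r_2 = 1.6800
beam 3: φ=45°, α=300°
  direction (0.5000, -0.8660); cell (5,3); t to first gridline: x 0.8800, y 0.9699 (then +2.0000 / +1.1547)
    (6,3) via x @ 0.8800
    (6,2) via y @ 0.9699
    (6,1) via y @ 2.1246
    (7,1) via x @ 2.8800
    (7,0) via y @ 3.2793  # hit
  → r_3 = 3.2793
beam 4: φ=90°, α=345°
  direction (0.9659, -0.2588); cell (5,3); t to first gridline: x 0.4555, y 3.2455 (then +1.0353 / +3.8637)
    (6,3) via x @ 0.4555
    (7,3) via x @ 1.4908
    (8,3) via x @ 2.5261  # hit
  → r_4 = 2.5261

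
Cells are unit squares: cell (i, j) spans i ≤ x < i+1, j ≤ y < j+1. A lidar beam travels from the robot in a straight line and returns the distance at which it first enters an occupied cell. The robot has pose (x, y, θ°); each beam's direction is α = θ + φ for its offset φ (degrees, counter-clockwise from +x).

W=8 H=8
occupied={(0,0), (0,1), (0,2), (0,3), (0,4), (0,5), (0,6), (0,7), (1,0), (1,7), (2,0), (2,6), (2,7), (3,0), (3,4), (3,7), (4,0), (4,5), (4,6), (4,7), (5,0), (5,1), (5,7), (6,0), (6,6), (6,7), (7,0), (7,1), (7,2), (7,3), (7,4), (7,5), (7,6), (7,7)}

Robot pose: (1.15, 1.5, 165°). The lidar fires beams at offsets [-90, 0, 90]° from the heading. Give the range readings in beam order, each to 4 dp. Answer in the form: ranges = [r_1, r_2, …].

ranges = [4.6587, 0.1553, 0.5176]

beam 1: φ=-90°, α=75°
  cosα=0.2588 sinα=0.9659 | (1,1) | tMaxX 3.2841 tMaxY 0.5176 | tΔX 3.8637 tΔY 1.0353
    t=0.5176 [y] (1,2)
    t=1.5529 [y] (1,3)
    t=2.5882 [y] (1,4)
    t=3.2841 [x] (2,4)
    t=3.6235 [y] (2,5)
    t=4.6587 [y] (2,6) — stop
  → r_1 = 4.6587
beam 2: φ=0°, α=165°
  cosα=-0.9659 sinα=0.2588 | (1,1) | tMaxX 0.1553 tMaxY 1.9319 | tΔX 1.0353 tΔY 3.8637
    t=0.1553 [x] (0,1) — stop
  → r_2 = 0.1553
beam 3: φ=90°, α=255°
  cosα=-0.2588 sinα=-0.9659 | (1,1) | tMaxX 0.5796 tMaxY 0.5176 | tΔX 3.8637 tΔY 1.0353
    t=0.5176 [y] (1,0) — stop
  → r_3 = 0.5176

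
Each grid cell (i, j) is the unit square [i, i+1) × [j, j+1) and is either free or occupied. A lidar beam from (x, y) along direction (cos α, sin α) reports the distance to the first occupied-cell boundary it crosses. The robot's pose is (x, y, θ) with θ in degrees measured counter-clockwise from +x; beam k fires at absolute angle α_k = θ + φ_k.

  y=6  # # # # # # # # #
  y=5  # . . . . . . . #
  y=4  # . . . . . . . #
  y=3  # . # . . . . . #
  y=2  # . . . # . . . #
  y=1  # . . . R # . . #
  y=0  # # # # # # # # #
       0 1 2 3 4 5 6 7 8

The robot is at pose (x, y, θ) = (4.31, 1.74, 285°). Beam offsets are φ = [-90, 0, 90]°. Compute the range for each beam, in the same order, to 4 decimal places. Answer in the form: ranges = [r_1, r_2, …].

ranges = [2.8591, 0.7661, 0.7143]

beam 1: φ=-90°, α=195°
  dir = (cos 195°, sin 195°) = (-0.9659, -0.2588); from cell (4,1)
  next x-line at t=0.3209, next y-line at t=2.8591; Δt_x=1.0353, Δt_y=3.8637
    x: enter (3,1) at t=0.3209
    x: enter (2,1) at t=1.3562
    x: enter (1,1) at t=2.3915
    y: enter (1,0) at t=2.8591 ← occupied
  → r_1 = 2.8591
beam 2: φ=0°, α=285°
  dir = (cos 285°, sin 285°) = (0.2588, -0.9659); from cell (4,1)
  next x-line at t=2.6660, next y-line at t=0.7661; Δt_x=3.8637, Δt_y=1.0353
    y: enter (4,0) at t=0.7661 ← occupied
  → r_2 = 0.7661
beam 3: φ=90°, α=15°
  dir = (cos 15°, sin 15°) = (0.9659, 0.2588); from cell (4,1)
  next x-line at t=0.7143, next y-line at t=1.0046; Δt_x=1.0353, Δt_y=3.8637
    x: enter (5,1) at t=0.7143 ← occupied
  → r_3 = 0.7143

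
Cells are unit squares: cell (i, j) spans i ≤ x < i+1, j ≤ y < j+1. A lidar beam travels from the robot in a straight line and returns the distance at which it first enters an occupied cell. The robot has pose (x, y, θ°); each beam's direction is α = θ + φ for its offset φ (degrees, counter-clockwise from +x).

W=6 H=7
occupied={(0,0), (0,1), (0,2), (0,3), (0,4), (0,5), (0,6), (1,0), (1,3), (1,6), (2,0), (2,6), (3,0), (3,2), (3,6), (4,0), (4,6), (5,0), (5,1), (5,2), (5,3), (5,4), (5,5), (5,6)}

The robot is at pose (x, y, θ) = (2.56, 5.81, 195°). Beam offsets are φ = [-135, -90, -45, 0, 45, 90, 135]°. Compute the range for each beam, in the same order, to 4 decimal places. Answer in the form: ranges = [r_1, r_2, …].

beam 1: φ=-135°, α=60°
  cosα=0.5000 sinα=0.8660 | (2,5) | tMaxX 0.8800 tMaxY 0.2194 | tΔX 2.0000 tΔY 1.1547
    t=0.2194 [y] (2,6) — stop
  → r_1 = 0.2194
beam 2: φ=-90°, α=105°
  cosα=-0.2588 sinα=0.9659 | (2,5) | tMaxX 2.1637 tMaxY 0.1967 | tΔX 3.8637 tΔY 1.0353
    t=0.1967 [y] (2,6) — stop
  → r_2 = 0.1967
beam 3: φ=-45°, α=150°
  cosα=-0.8660 sinα=0.5000 | (2,5) | tMaxX 0.6466 tMaxY 0.3800 | tΔX 1.1547 tΔY 2.0000
    t=0.3800 [y] (2,6) — stop
  → r_3 = 0.3800
beam 4: φ=0°, α=195°
  cosα=-0.9659 sinα=-0.2588 | (2,5) | tMaxX 0.5798 tMaxY 3.1296 | tΔX 1.0353 tΔY 3.8637
    t=0.5798 [x] (1,5)
    t=1.6150 [x] (0,5) — stop
  → r_4 = 1.6150
beam 5: φ=45°, α=240°
  cosα=-0.5000 sinα=-0.8660 | (2,5) | tMaxX 1.1200 tMaxY 0.9353 | tΔX 2.0000 tΔY 1.1547
    t=0.9353 [y] (2,4)
    t=1.1200 [x] (1,4)
    t=2.0900 [y] (1,3) — stop
  → r_5 = 2.0900
beam 6: φ=90°, α=285°
  cosα=0.2588 sinα=-0.9659 | (2,5) | tMaxX 1.7000 tMaxY 0.8386 | tΔX 3.8637 tΔY 1.0353
    t=0.8386 [y] (2,4)
    t=1.7000 [x] (3,4)
    t=1.8738 [y] (3,3)
    t=2.9091 [y] (3,2) — stop
  → r_6 = 2.9091
beam 7: φ=135°, α=330°
  cosα=0.8660 sinα=-0.5000 | (2,5) | tMaxX 0.5081 tMaxY 1.6200 | tΔX 1.1547 tΔY 2.0000
    t=0.5081 [x] (3,5)
    t=1.6200 [y] (3,4)
    t=1.6628 [x] (4,4)
    t=2.8175 [x] (5,4) — stop
  → r_7 = 2.8175

ranges = [0.2194, 0.1967, 0.3800, 1.6150, 2.0900, 2.9091, 2.8175]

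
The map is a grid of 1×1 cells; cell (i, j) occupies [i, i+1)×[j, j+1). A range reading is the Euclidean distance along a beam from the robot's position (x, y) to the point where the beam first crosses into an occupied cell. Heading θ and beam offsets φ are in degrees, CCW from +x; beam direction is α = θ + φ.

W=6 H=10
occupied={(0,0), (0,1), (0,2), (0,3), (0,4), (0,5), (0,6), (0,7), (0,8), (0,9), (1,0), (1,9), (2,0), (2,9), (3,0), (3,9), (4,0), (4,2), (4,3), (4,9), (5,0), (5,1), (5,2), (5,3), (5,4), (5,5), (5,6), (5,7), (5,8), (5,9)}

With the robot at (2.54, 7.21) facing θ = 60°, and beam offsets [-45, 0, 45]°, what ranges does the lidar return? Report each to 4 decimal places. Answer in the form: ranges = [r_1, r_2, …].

beam 1: φ=-45°, α=15°
  dir = (cos 15°, sin 15°) = (0.9659, 0.2588); from cell (2,7)
  next x-line at t=0.4762, next y-line at t=3.0523; Δt_x=1.0353, Δt_y=3.8637
    x: enter (3,7) at t=0.4762
    x: enter (4,7) at t=1.5115
    x: enter (5,7) at t=2.5468 ← occupied
  → r_1 = 2.5468
beam 2: φ=0°, α=60°
  dir = (cos 60°, sin 60°) = (0.5000, 0.8660); from cell (2,7)
  next x-line at t=0.9200, next y-line at t=0.9122; Δt_x=2.0000, Δt_y=1.1547
    y: enter (2,8) at t=0.9122
    x: enter (3,8) at t=0.9200
    y: enter (3,9) at t=2.0669 ← occupied
  → r_2 = 2.0669
beam 3: φ=45°, α=105°
  dir = (cos 105°, sin 105°) = (-0.2588, 0.9659); from cell (2,7)
  next x-line at t=2.0864, next y-line at t=0.8179; Δt_x=3.8637, Δt_y=1.0353
    y: enter (2,8) at t=0.8179
    y: enter (2,9) at t=1.8531 ← occupied
  → r_3 = 1.8531

ranges = [2.5468, 2.0669, 1.8531]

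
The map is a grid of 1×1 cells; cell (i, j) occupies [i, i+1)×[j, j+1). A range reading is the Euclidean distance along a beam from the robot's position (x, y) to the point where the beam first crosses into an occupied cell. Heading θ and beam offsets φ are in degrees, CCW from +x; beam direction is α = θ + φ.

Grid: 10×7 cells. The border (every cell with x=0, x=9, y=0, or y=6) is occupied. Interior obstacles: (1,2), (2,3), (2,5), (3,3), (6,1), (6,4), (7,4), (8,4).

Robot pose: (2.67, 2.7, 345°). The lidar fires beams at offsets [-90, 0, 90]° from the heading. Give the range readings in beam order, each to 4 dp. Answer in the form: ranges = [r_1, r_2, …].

ranges = [1.7600, 3.4475, 0.3106]

beam 1: φ=-90°, α=255°
  d=(-0.2588,-0.9659)  start (2,2)  tX=2.5887 tY=0.7247  stride 1/|dx|=3.8637 1/|dy|=1.0353
    cross y-line → (2,1), t=0.7247
    cross y-line → (2,0), t=1.7600 (wall)
  → r_1 = 1.7600
beam 2: φ=0°, α=345°
  d=(0.9659,-0.2588)  start (2,2)  tX=0.3416 tY=2.7046  stride 1/|dx|=1.0353 1/|dy|=3.8637
    cross x-line → (3,2), t=0.3416
    cross x-line → (4,2), t=1.3769
    cross x-line → (5,2), t=2.4122
    cross y-line → (5,1), t=2.7046
    cross x-line → (6,1), t=3.4475 (wall)
  → r_2 = 3.4475
beam 3: φ=90°, α=75°
  d=(0.2588,0.9659)  start (2,2)  tX=1.2750 tY=0.3106  stride 1/|dx|=3.8637 1/|dy|=1.0353
    cross y-line → (2,3), t=0.3106 (wall)
  → r_3 = 0.3106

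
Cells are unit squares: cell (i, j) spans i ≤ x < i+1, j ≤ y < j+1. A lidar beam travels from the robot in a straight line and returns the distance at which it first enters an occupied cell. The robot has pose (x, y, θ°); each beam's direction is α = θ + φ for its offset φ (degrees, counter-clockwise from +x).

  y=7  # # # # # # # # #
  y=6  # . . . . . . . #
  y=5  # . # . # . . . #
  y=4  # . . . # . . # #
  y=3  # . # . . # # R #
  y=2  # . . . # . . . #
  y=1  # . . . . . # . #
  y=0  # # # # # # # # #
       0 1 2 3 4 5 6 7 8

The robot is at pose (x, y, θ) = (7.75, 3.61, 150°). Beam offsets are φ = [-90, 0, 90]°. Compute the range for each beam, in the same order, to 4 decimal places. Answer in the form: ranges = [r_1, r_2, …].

beam 1: φ=-90°, α=60°
  direction (0.5000, 0.8660); cell (7,3); t to first gridline: x 0.5000, y 0.4503 (then +2.0000 / +1.1547)
    (7,4) via y @ 0.4503  # hit
  → r_1 = 0.4503
beam 2: φ=0°, α=150°
  direction (-0.8660, 0.5000); cell (7,3); t to first gridline: x 0.8660, y 0.7800 (then +1.1547 / +2.0000)
    (7,4) via y @ 0.7800  # hit
  → r_2 = 0.7800
beam 3: φ=90°, α=240°
  direction (-0.5000, -0.8660); cell (7,3); t to first gridline: x 1.5000, y 0.7044 (then +2.0000 / +1.1547)
    (7,2) via y @ 0.7044
    (6,2) via x @ 1.5000
    (6,1) via y @ 1.8591  # hit
  → r_3 = 1.8591

ranges = [0.4503, 0.7800, 1.8591]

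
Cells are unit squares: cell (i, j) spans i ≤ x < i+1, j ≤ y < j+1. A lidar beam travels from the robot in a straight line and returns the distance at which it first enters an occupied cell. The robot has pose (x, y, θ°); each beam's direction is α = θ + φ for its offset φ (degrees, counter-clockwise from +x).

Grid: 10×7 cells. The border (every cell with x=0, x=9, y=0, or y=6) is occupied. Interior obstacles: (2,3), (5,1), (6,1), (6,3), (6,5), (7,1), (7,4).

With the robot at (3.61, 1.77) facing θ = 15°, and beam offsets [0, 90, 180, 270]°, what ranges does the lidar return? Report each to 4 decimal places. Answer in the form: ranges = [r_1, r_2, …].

beam 1: φ=0°, α=15°
  d=(0.9659,0.2588)  start (3,1)  tX=0.4038 tY=0.8887  stride 1/|dx|=1.0353 1/|dy|=3.8637
    cross x-line → (4,1), t=0.4038
    cross y-line → (4,2), t=0.8887
    cross x-line → (5,2), t=1.4390
    cross x-line → (6,2), t=2.4743
    cross x-line → (7,2), t=3.5096
    cross x-line → (8,2), t=4.5449
    cross y-line → (8,3), t=4.7524
    cross x-line → (9,3), t=5.5801 (wall)
  → r_1 = 5.5801
beam 2: φ=90°, α=105°
  d=(-0.2588,0.9659)  start (3,1)  tX=2.3569 tY=0.2381  stride 1/|dx|=3.8637 1/|dy|=1.0353
    cross y-line → (3,2), t=0.2381
    cross y-line → (3,3), t=1.2734
    cross y-line → (3,4), t=2.3087
    cross x-line → (2,4), t=2.3569
    cross y-line → (2,5), t=3.3439
    cross y-line → (2,6), t=4.3792 (wall)
  → r_2 = 4.3792
beam 3: φ=180°, α=195°
  d=(-0.9659,-0.2588)  start (3,1)  tX=0.6315 tY=2.9751  stride 1/|dx|=1.0353 1/|dy|=3.8637
    cross x-line → (2,1), t=0.6315
    cross x-line → (1,1), t=1.6668
    cross x-line → (0,1), t=2.7021 (wall)
  → r_3 = 2.7021
beam 4: φ=270°, α=285°
  d=(0.2588,-0.9659)  start (3,1)  tX=1.5068 tY=0.7972  stride 1/|dx|=3.8637 1/|dy|=1.0353
    cross y-line → (3,0), t=0.7972 (wall)
  → r_4 = 0.7972

ranges = [5.5801, 4.3792, 2.7021, 0.7972]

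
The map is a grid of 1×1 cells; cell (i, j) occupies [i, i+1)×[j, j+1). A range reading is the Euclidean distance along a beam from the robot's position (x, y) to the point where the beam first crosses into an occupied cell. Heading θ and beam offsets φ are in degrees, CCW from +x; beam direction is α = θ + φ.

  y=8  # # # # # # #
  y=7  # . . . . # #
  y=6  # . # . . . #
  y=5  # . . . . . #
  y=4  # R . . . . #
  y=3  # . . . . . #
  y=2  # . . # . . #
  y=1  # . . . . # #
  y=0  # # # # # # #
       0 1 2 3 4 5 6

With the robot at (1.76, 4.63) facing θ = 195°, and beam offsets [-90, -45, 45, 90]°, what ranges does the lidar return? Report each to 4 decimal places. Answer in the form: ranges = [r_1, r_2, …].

beam 1: φ=-90°, α=105°
  dir = (cos 105°, sin 105°) = (-0.2588, 0.9659); from cell (1,4)
  next x-line at t=2.9364, next y-line at t=0.3831; Δt_x=3.8637, Δt_y=1.0353
    y: enter (1,5) at t=0.3831
    y: enter (1,6) at t=1.4183
    y: enter (1,7) at t=2.4536
    x: enter (0,7) at t=2.9364 ← occupied
  → r_1 = 2.9364
beam 2: φ=-45°, α=150°
  dir = (cos 150°, sin 150°) = (-0.8660, 0.5000); from cell (1,4)
  next x-line at t=0.8776, next y-line at t=0.7400; Δt_x=1.1547, Δt_y=2.0000
    y: enter (1,5) at t=0.7400
    x: enter (0,5) at t=0.8776 ← occupied
  → r_2 = 0.8776
beam 3: φ=45°, α=240°
  dir = (cos 240°, sin 240°) = (-0.5000, -0.8660); from cell (1,4)
  next x-line at t=1.5200, next y-line at t=0.7275; Δt_x=2.0000, Δt_y=1.1547
    y: enter (1,3) at t=0.7275
    x: enter (0,3) at t=1.5200 ← occupied
  → r_3 = 1.5200
beam 4: φ=90°, α=285°
  dir = (cos 285°, sin 285°) = (0.2588, -0.9659); from cell (1,4)
  next x-line at t=0.9273, next y-line at t=0.6522; Δt_x=3.8637, Δt_y=1.0353
    y: enter (1,3) at t=0.6522
    x: enter (2,3) at t=0.9273
    y: enter (2,2) at t=1.6875
    y: enter (2,1) at t=2.7228
    y: enter (2,0) at t=3.7581 ← occupied
  → r_4 = 3.7581

ranges = [2.9364, 0.8776, 1.5200, 3.7581]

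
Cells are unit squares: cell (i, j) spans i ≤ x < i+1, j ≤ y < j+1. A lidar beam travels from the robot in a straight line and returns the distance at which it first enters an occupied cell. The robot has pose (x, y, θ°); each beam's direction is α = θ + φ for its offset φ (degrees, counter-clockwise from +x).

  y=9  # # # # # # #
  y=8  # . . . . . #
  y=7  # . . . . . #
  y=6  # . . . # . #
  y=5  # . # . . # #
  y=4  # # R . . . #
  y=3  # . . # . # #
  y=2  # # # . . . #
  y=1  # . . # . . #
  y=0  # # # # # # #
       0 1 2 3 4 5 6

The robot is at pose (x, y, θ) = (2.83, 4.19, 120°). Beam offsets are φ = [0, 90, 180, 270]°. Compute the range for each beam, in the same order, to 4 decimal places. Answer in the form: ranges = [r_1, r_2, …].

ranges = [0.9353, 2.1131, 0.3400, 2.5057]

beam 1: φ=0°, α=120°
  dir = (cos 120°, sin 120°) = (-0.5000, 0.8660); from cell (2,4)
  next x-line at t=1.6600, next y-line at t=0.9353; Δt_x=2.0000, Δt_y=1.1547
    y: enter (2,5) at t=0.9353 ← occupied
  → r_1 = 0.9353
beam 2: φ=90°, α=210°
  dir = (cos 210°, sin 210°) = (-0.8660, -0.5000); from cell (2,4)
  next x-line at t=0.9584, next y-line at t=0.3800; Δt_x=1.1547, Δt_y=2.0000
    y: enter (2,3) at t=0.3800
    x: enter (1,3) at t=0.9584
    x: enter (0,3) at t=2.1131 ← occupied
  → r_2 = 2.1131
beam 3: φ=180°, α=300°
  dir = (cos 300°, sin 300°) = (0.5000, -0.8660); from cell (2,4)
  next x-line at t=0.3400, next y-line at t=0.2194; Δt_x=2.0000, Δt_y=1.1547
    y: enter (2,3) at t=0.2194
    x: enter (3,3) at t=0.3400 ← occupied
  → r_3 = 0.3400
beam 4: φ=270°, α=30°
  dir = (cos 30°, sin 30°) = (0.8660, 0.5000); from cell (2,4)
  next x-line at t=0.1963, next y-line at t=1.6200; Δt_x=1.1547, Δt_y=2.0000
    x: enter (3,4) at t=0.1963
    x: enter (4,4) at t=1.3510
    y: enter (4,5) at t=1.6200
    x: enter (5,5) at t=2.5057 ← occupied
  → r_4 = 2.5057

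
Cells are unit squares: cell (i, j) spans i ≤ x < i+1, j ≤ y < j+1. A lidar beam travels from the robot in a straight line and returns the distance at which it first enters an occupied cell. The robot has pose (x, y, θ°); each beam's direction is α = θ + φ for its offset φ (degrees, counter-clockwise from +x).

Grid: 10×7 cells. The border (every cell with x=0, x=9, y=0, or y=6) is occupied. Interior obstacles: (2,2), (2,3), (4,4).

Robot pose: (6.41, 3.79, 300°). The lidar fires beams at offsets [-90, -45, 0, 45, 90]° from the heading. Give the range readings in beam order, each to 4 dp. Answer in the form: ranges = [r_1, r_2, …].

ranges = [5.5800, 2.8884, 3.2216, 2.6814, 2.9907]

beam 1: φ=-90°, α=210°
  dir = (cos 210°, sin 210°) = (-0.8660, -0.5000); from cell (6,3)
  next x-line at t=0.4734, next y-line at t=1.5800; Δt_x=1.1547, Δt_y=2.0000
    x: enter (5,3) at t=0.4734
    y: enter (5,2) at t=1.5800
    x: enter (4,2) at t=1.6281
    x: enter (3,2) at t=2.7828
    y: enter (3,1) at t=3.5800
    x: enter (2,1) at t=3.9375
    x: enter (1,1) at t=5.0922
    y: enter (1,0) at t=5.5800 ← occupied
  → r_1 = 5.5800
beam 2: φ=-45°, α=255°
  dir = (cos 255°, sin 255°) = (-0.2588, -0.9659); from cell (6,3)
  next x-line at t=1.5841, next y-line at t=0.8179; Δt_x=3.8637, Δt_y=1.0353
    y: enter (6,2) at t=0.8179
    x: enter (5,2) at t=1.5841
    y: enter (5,1) at t=1.8531
    y: enter (5,0) at t=2.8884 ← occupied
  → r_2 = 2.8884
beam 3: φ=0°, α=300°
  dir = (cos 300°, sin 300°) = (0.5000, -0.8660); from cell (6,3)
  next x-line at t=1.1800, next y-line at t=0.9122; Δt_x=2.0000, Δt_y=1.1547
    y: enter (6,2) at t=0.9122
    x: enter (7,2) at t=1.1800
    y: enter (7,1) at t=2.0669
    x: enter (8,1) at t=3.1800
    y: enter (8,0) at t=3.2216 ← occupied
  → r_3 = 3.2216
beam 4: φ=45°, α=345°
  dir = (cos 345°, sin 345°) = (0.9659, -0.2588); from cell (6,3)
  next x-line at t=0.6108, next y-line at t=3.0523; Δt_x=1.0353, Δt_y=3.8637
    x: enter (7,3) at t=0.6108
    x: enter (8,3) at t=1.6461
    x: enter (9,3) at t=2.6814 ← occupied
  → r_4 = 2.6814
beam 5: φ=90°, α=30°
  dir = (cos 30°, sin 30°) = (0.8660, 0.5000); from cell (6,3)
  next x-line at t=0.6813, next y-line at t=0.4200; Δt_x=1.1547, Δt_y=2.0000
    y: enter (6,4) at t=0.4200
    x: enter (7,4) at t=0.6813
    x: enter (8,4) at t=1.8360
    y: enter (8,5) at t=2.4200
    x: enter (9,5) at t=2.9907 ← occupied
  → r_5 = 2.9907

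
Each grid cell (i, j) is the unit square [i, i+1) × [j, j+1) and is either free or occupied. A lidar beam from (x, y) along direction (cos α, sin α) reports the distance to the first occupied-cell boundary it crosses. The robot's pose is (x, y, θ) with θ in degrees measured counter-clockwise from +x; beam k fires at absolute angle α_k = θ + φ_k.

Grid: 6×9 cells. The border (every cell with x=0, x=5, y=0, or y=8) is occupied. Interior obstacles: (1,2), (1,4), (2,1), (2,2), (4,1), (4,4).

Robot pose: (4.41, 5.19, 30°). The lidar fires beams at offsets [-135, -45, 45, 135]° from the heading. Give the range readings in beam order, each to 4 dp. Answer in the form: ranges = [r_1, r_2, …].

beam 1: φ=-135°, α=255°
  d=(-0.2588,-0.9659)  start (4,5)  tX=1.5841 tY=0.1967  stride 1/|dx|=3.8637 1/|dy|=1.0353
    cross y-line → (4,4), t=0.1967 (wall)
  → r_1 = 0.1967
beam 2: φ=-45°, α=345°
  d=(0.9659,-0.2588)  start (4,5)  tX=0.6108 tY=0.7341  stride 1/|dx|=1.0353 1/|dy|=3.8637
    cross x-line → (5,5), t=0.6108 (wall)
  → r_2 = 0.6108
beam 3: φ=45°, α=75°
  d=(0.2588,0.9659)  start (4,5)  tX=2.2796 tY=0.8386  stride 1/|dx|=3.8637 1/|dy|=1.0353
    cross y-line → (4,6), t=0.8386
    cross y-line → (4,7), t=1.8738
    cross x-line → (5,7), t=2.2796 (wall)
  → r_3 = 2.2796
beam 4: φ=135°, α=165°
  d=(-0.9659,0.2588)  start (4,5)  tX=0.4245 tY=3.1296  stride 1/|dx|=1.0353 1/|dy|=3.8637
    cross x-line → (3,5), t=0.4245
    cross x-line → (2,5), t=1.4597
    cross x-line → (1,5), t=2.4950
    cross y-line → (1,6), t=3.1296
    cross x-line → (0,6), t=3.5303 (wall)
  → r_4 = 3.5303

ranges = [0.1967, 0.6108, 2.2796, 3.5303]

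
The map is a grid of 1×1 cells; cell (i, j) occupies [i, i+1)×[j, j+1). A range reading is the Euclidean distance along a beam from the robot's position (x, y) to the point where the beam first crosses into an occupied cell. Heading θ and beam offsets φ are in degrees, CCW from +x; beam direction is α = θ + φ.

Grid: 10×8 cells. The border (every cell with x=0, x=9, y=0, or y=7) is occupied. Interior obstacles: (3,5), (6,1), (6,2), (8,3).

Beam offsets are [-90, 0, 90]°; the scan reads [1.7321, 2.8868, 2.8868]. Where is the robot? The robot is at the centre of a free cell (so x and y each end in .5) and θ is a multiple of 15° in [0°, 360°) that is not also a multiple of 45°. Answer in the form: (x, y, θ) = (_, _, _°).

The pose lattice has 44·16 = 704 candidates. Test each by forward raycasting.
  (7.5, 5.5, 210°): beam 2 = 7.5056 ≠ 2.8868 ✗
  (2.5, 4.5, 330°): beam 1 = 3.0000 ≠ 1.7321 ✗
  (4.5, 2.5, 285°): beam 1 = 3.6235 ≠ 1.7321 ✗
  (7.5, 6.5, 30°): beam 1 = 2.8868 ≠ 1.7321 ✗
  …
  (6.5, 4.5, 60°): r_1=1.7321, r_2=2.8868, r_3=2.8868 — all match ✓
No second candidate reproduces the full scan.

(x, y, θ) = (6.5, 4.5, 60°)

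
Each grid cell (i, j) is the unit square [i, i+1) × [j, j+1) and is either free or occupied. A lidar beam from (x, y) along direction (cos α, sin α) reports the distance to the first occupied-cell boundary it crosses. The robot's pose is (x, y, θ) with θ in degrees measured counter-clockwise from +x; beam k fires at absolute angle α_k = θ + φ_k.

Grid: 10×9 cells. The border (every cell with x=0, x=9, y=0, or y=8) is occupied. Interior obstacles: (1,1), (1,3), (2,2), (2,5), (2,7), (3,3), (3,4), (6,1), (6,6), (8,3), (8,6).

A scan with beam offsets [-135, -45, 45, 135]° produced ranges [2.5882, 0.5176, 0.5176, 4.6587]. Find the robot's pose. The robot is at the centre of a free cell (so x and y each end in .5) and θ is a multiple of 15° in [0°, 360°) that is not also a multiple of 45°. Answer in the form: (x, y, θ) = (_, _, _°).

The pose lattice has 45·16 = 720 candidates. Test each by forward raycasting.
  (4.5, 5.5, 330°): beam 1 = 1.5529 ≠ 2.5882 ✗
  (1.5, 7.5, 165°): beam 1 = 0.5774 ≠ 2.5882 ✗
  (7.5, 7.5, 255°): beam 1 = 0.5774 ≠ 2.5882 ✗
  (5.5, 1.5, 75°): beam 1 = 0.5774 ≠ 2.5882 ✗
  …
  (5.5, 1.5, 300°): r_1=2.5882, r_2=0.5176, r_3=0.5176, r_4=4.6587 — all match ✓
Only this pose fits every beam.

(x, y, θ) = (5.5, 1.5, 300°)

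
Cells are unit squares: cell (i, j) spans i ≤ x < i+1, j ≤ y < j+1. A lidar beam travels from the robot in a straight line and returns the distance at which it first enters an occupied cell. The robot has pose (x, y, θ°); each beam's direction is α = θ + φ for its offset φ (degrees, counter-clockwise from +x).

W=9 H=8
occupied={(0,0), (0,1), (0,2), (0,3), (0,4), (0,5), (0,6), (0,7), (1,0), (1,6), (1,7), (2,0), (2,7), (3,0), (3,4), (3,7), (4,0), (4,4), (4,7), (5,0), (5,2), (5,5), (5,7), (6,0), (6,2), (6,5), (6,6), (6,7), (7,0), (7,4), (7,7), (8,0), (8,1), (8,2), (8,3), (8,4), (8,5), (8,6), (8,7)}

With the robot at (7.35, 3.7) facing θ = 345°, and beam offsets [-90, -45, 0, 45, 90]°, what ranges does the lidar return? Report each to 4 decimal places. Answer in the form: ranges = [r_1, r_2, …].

beam 1: φ=-90°, α=255°
  direction (-0.2588, -0.9659); cell (7,3); t to first gridline: x 1.3523, y 0.7247 (then +3.8637 / +1.0353)
    (7,2) via y @ 0.7247
    (6,2) via x @ 1.3523  # hit
  → r_1 = 1.3523
beam 2: φ=-45°, α=300°
  direction (0.5000, -0.8660); cell (7,3); t to first gridline: x 1.3000, y 0.8083 (then +2.0000 / +1.1547)
    (7,2) via y @ 0.8083
    (8,2) via x @ 1.3000  # hit
  → r_2 = 1.3000
beam 3: φ=0°, α=345°
  direction (0.9659, -0.2588); cell (7,3); t to first gridline: x 0.6729, y 2.7046 (then +1.0353 / +3.8637)
    (8,3) via x @ 0.6729  # hit
  → r_3 = 0.6729
beam 4: φ=45°, α=30°
  direction (0.8660, 0.5000); cell (7,3); t to first gridline: x 0.7506, y 0.6000 (then +1.1547 / +2.0000)
    (7,4) via y @ 0.6000  # hit
  → r_4 = 0.6000
beam 5: φ=90°, α=75°
  direction (0.2588, 0.9659); cell (7,3); t to first gridline: x 2.5114, y 0.3106 (then +3.8637 / +1.0353)
    (7,4) via y @ 0.3106  # hit
  → r_5 = 0.3106

ranges = [1.3523, 1.3000, 0.6729, 0.6000, 0.3106]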